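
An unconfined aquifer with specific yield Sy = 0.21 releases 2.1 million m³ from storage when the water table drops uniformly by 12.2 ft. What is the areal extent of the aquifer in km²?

Δh = 12.2 ft = 3.719 m
ΔV = 2.1 million m³ = 2.1 × 10^6 m³
A = ΔV / (Sy × Δh) = 2.1 × 10^6 / (0.21 × 3.719) = 2.689 × 10^6 m²
A = 2.689 × 10^6 m² = 2.689 km²

A ≈ 2.69 km²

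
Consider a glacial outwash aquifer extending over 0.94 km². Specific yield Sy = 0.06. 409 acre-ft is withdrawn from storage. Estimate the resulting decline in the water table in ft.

A = 0.94 km² = 9.4 × 10^5 m²
ΔV = 409 acre-ft = 5.045 × 10^5 m³
Δh = ΔV / (Sy × A) = 5.045 × 10^5 m³ / (0.06 × 9.4 × 10^5 m²) = 8.945 m
Δh = 8.945 m = 29.35 ft

Δh ≈ 29.3 ft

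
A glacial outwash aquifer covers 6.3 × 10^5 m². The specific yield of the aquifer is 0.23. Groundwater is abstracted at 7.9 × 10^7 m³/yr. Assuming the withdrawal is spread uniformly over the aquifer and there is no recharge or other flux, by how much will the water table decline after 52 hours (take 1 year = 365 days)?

Δh ≈ 3.24 m

Q = 7.9 × 10^7 m³/yr = 2.164 × 10^5 m³/d
t = 52 hours = 2.167 d
ΔV = Q × t = 2.164 × 10^5 m³/d × 2.167 d = 4.689 × 10^5 m³
Δh = ΔV / (Sy × A) = 4.689 × 10^5 / (0.23 × 6.3 × 10^5) = 3.236 m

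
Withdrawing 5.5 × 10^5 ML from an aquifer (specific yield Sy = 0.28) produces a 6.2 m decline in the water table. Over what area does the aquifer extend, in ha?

ΔV = 5.5 × 10^5 ML = 5.5 × 10^8 m³
A = ΔV / (Sy × Δh) = 5.5 × 10^8 / (0.28 × 6.2) = 3.168 × 10^8 m²
A = 3.168 × 10^8 m² = 31680 ha

A ≈ 31700 ha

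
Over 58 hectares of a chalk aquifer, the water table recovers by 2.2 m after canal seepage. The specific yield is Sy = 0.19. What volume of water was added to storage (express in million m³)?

ΔV ≈ 0.242 million m³

A = 58 hectares = 5.8 × 10^5 m²
ΔV = Sy × A × Δh = 0.19 × 5.8 × 10^5 m² × 2.2 m = 2.424 × 10^5 m³
ΔV = 2.424 × 10^5 m³ = 0.2424 million m³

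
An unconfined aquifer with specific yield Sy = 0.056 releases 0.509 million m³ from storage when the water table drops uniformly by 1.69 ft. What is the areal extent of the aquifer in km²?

A ≈ 17.6 km²

Δh = 1.69 ft = 0.5151 m
ΔV = 0.509 million m³ = 5.09 × 10^5 m³
A = ΔV / (Sy × Δh) = 5.09 × 10^5 / (0.056 × 0.5151) = 1.765 × 10^7 m²
A = 1.765 × 10^7 m² = 17.65 km²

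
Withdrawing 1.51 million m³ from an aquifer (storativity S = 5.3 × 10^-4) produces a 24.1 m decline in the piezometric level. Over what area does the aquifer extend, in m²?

ΔV = 1.51 million m³ = 1.51 × 10^6 m³
A = ΔV / (S × Δh) = 1.51 × 10^6 / (5.3 × 10^-4 × 24.1) = 1.182 × 10^8 m²

A ≈ 1.18 × 10^8 m²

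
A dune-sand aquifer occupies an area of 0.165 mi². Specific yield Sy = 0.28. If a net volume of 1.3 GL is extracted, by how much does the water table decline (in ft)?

A = 0.165 mi² = 4.273 × 10^5 m²
ΔV = 1.3 GL = 1.3 × 10^6 m³
Δh = ΔV / (Sy × A) = 1.3 × 10^6 m³ / (0.28 × 4.273 × 10^5 m²) = 10.86 m
Δh = 10.86 m = 35.64 ft

Δh ≈ 35.6 ft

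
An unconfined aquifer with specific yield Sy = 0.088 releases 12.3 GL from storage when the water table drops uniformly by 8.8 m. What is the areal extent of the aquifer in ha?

ΔV = 12.3 GL = 1.23 × 10^7 m³
A = ΔV / (Sy × Δh) = 1.23 × 10^7 / (0.088 × 8.8) = 1.588 × 10^7 m²
A = 1.588 × 10^7 m² = 1588 ha

A ≈ 1590 ha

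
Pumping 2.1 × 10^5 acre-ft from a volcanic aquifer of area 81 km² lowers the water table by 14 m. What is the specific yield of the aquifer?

A = 81 km² = 8.1 × 10^7 m²
ΔV = 2.1 × 10^5 acre-ft = 2.59 × 10^8 m³
Sy = ΔV / (A × Δh) = 2.59 × 10^8 m³ / (8.1 × 10^7 m² × 14 m) = 0.2284

Sy ≈ 0.23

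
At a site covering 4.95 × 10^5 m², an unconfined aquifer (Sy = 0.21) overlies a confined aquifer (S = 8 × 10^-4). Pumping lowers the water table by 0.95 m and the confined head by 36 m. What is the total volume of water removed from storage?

ΔV ≈ 1.13 × 10^5 m³

Unconfined: ΔV_u = Sy × A × Δh_u = 0.21 × 4.95 × 10^5 × 0.95 = 98750 m³
Confined: ΔV_c = S × A × Δh_c = 8 × 10^-4 × 4.95 × 10^5 × 36 = 14260 m³
Total ΔV = 98750 + 14260 = 1.13 × 10^5 m³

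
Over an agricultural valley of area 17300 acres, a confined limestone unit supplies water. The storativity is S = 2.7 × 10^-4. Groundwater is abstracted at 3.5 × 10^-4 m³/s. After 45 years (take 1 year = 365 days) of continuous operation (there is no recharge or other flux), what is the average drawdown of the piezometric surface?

A = 17300 acres = 7.001 × 10^7 m²
Q = 3.5 × 10^-4 m³/s = 30.24 m³/d
t = 45 years = 16420 d
ΔV = Q × t = 30.24 m³/d × 16420 d = 4.967 × 10^5 m³
Δh = ΔV / (S × A) = 4.967 × 10^5 / (2.7 × 10^-4 × 7.001 × 10^7) = 26.28 m

Δh ≈ 26.3 m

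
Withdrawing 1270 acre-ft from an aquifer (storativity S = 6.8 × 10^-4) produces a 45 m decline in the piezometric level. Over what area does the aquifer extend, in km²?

A ≈ 51.2 km²

ΔV = 1270 acre-ft = 1.567 × 10^6 m³
A = ΔV / (S × Δh) = 1.567 × 10^6 / (6.8 × 10^-4 × 45) = 5.119 × 10^7 m²
A = 5.119 × 10^7 m² = 51.19 km²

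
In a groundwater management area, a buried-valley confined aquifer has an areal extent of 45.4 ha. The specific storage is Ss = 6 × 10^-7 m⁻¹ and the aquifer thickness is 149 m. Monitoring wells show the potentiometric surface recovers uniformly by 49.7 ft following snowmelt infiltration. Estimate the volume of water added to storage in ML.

ΔV ≈ 0.615 ML

S = Ss × b = 6 × 10^-7 m⁻¹ × 149 m = 8.94 × 10^-5
A = 45.4 ha = 4.54 × 10^5 m²
Δh = 49.7 ft = 15.15 m
ΔV = S × A × Δh = 8.94 × 10^-5 × 4.54 × 10^5 m² × 15.15 m = 614.8 m³
ΔV = 614.8 m³ = 0.6148 ML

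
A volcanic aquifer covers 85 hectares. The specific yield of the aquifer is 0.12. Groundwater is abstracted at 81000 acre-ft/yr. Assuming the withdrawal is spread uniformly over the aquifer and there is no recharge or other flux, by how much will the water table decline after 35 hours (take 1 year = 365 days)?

A = 85 hectares = 8.5 × 10^5 m²
Q = 81000 acre-ft/yr = 2.737 × 10^5 m³/d
t = 35 hours = 1.458 d
ΔV = Q × t = 2.737 × 10^5 m³/d × 1.458 d = 3.992 × 10^5 m³
Δh = ΔV / (Sy × A) = 3.992 × 10^5 / (0.12 × 8.5 × 10^5) = 3.914 m

Δh ≈ 3.91 m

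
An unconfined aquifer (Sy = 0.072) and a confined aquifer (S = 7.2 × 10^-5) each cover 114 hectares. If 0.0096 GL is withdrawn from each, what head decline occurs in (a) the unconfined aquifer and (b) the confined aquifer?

A = 114 hectares = 1.14 × 10^6 m²
ΔV = 0.0096 GL = 9600 m³
Unconfined: Δh_u = ΔV/(Sy·A) = 9600/(0.072 × 1.14 × 10^6) = 0.117 m
Confined: Δh_c = ΔV/(S·A) = 9600/(7.2 × 10^-5 × 1.14 × 10^6) = 117 m

Δh_u ≈ 0.117 m; Δh_c ≈ 117 m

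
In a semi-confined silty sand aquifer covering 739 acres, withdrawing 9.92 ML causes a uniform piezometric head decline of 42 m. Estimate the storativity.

S ≈ 7.9 × 10^-5

A = 739 acres = 2.991 × 10^6 m²
ΔV = 9.92 ML = 9920 m³
S = ΔV / (A × Δh) = 9920 m³ / (2.991 × 10^6 m² × 42 m) = 7.898 × 10^-5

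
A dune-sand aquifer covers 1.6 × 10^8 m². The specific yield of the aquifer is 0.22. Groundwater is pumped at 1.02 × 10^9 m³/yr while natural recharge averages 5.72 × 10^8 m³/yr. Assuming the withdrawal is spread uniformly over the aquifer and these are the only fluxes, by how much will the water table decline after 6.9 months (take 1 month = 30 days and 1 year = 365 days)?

Δh ≈ 7.22 m

Net abstraction = 1.02 × 10^9 − 5.72 × 10^8 = 4.48 × 10^8 m³/yr
Q_net = 4.48 × 10^8 m³/yr = 1.227 × 10^6 m³/d
t = 6.9 months = 207 d
ΔV = Q × t = 1.227 × 10^6 m³/d × 207 d = 2.541 × 10^8 m³
Δh = ΔV / (Sy × A) = 2.541 × 10^8 / (0.22 × 1.6 × 10^8) = 7.218 m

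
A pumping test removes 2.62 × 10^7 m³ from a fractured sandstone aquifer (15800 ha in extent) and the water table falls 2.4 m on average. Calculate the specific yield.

Sy ≈ 0.069

A = 15800 ha = 1.58 × 10^8 m²
Sy = ΔV / (A × Δh) = 2.62 × 10^7 m³ / (1.58 × 10^8 m² × 2.4 m) = 0.06909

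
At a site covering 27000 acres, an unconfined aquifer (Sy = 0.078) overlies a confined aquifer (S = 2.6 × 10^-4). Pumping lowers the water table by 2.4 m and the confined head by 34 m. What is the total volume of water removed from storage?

ΔV ≈ 2.14 × 10^7 m³

A = 27000 acres = 1.093 × 10^8 m²
Unconfined: ΔV_u = Sy × A × Δh_u = 0.078 × 1.093 × 10^8 × 2.4 = 2.045 × 10^7 m³
Confined: ΔV_c = S × A × Δh_c = 2.6 × 10^-4 × 1.093 × 10^8 × 34 = 9.659 × 10^5 m³
Total ΔV = 2.045 × 10^7 + 9.659 × 10^5 = 2.142 × 10^7 m³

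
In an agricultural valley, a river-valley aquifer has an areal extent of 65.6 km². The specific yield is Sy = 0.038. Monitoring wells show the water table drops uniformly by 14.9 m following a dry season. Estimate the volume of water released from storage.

ΔV ≈ 3.71 × 10^7 m³

A = 65.6 km² = 6.56 × 10^7 m²
ΔV = Sy × A × Δh = 0.038 × 6.56 × 10^7 m² × 14.9 m = 3.714 × 10^7 m³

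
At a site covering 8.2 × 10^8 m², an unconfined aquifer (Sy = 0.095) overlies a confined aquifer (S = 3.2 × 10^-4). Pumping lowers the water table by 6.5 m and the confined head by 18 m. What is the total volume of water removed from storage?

Unconfined: ΔV_u = Sy × A × Δh_u = 0.095 × 8.2 × 10^8 × 6.5 = 5.064 × 10^8 m³
Confined: ΔV_c = S × A × Δh_c = 3.2 × 10^-4 × 8.2 × 10^8 × 18 = 4.723 × 10^6 m³
Total ΔV = 5.064 × 10^8 + 4.723 × 10^6 = 5.111 × 10^8 m³

ΔV ≈ 5.11 × 10^8 m³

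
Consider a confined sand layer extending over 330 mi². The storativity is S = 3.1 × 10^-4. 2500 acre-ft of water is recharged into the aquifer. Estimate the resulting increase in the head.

A = 330 mi² = 8.547 × 10^8 m²
ΔV = 2500 acre-ft = 3.084 × 10^6 m³
Δh = ΔV / (S × A) = 3.084 × 10^6 m³ / (3.1 × 10^-4 × 8.547 × 10^8 m²) = 11.64 m

Δh ≈ 11.6 m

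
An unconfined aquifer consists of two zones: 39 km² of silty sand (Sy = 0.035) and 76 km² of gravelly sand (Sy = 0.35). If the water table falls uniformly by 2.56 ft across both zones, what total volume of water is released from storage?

A₁ = 39 km² = 3.9 × 10^7 m²; A₂ = 76 km² = 7.6 × 10^7 m²
Δh = 2.56 ft = 0.7803 m
ΔV₁ = 0.035 × 3.9 × 10^7 × 0.7803 = 1.065 × 10^6 m³
ΔV₂ = 0.35 × 7.6 × 10^7 × 0.7803 = 2.076 × 10^7 m³
ΔV = ΔV₁ + ΔV₂ = 2.182 × 10^7 m³

ΔV ≈ 2.18 × 10^7 m³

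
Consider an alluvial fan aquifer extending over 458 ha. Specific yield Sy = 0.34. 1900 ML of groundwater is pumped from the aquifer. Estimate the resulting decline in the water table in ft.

Δh ≈ 4 ft

A = 458 ha = 4.58 × 10^6 m²
ΔV = 1900 ML = 1.9 × 10^6 m³
Δh = ΔV / (Sy × A) = 1.9 × 10^6 m³ / (0.34 × 4.58 × 10^6 m²) = 1.22 m
Δh = 1.22 m = 4.003 ft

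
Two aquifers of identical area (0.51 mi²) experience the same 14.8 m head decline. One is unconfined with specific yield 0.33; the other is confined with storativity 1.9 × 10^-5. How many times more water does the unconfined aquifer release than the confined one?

A = 0.51 mi² = 1.321 × 10^6 m²
Unconfined: ΔV_u = Sy × A × Δh = 0.33 × 1.321 × 10^6 × 14.8 = 6.451 × 10^6 m³
Confined: ΔV_c = S × A × Δh = 1.9 × 10^-5 × 1.321 × 10^6 × 14.8 = 371.4 m³
Ratio = ΔV_u / ΔV_c = Sy / S = 0.33 / 1.9 × 10^-5 = 17370

ΔV_u / ΔV_c ≈ 17400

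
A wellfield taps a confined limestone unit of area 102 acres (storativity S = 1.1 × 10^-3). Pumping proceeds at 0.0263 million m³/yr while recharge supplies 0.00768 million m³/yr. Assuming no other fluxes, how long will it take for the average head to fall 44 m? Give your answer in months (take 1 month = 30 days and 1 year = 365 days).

t ≈ 13.1 months

A = 102 acres = 4.128 × 10^5 m²
ΔV = S × A × Δh = 0.0011 × 4.128 × 10^5 × 44 = 19980 m³
Net withdrawal = 0.0263 − 0.00768 = 0.01862 million m³/yr = 51.01 m³/d
t = ΔV / Q = 19980 m³ / 51.01 m³/d = 391.6 d
t = 391.6 d ≈ 13.05 months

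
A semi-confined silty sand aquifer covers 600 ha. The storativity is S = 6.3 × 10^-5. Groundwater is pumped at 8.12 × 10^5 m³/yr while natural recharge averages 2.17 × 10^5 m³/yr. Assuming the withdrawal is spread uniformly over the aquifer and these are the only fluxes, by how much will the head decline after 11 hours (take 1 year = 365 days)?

Δh ≈ 1.98 m

A = 600 ha = 6 × 10^6 m²
Net abstraction = 8.12 × 10^5 − 2.17 × 10^5 = 5.95 × 10^5 m³/yr
Q_net = 5.95 × 10^5 m³/yr = 1630 m³/d
t = 11 hours = 0.4583 d
ΔV = Q × t = 1630 m³/d × 0.4583 d = 747.1 m³
Δh = ΔV / (S × A) = 747.1 / (6.3 × 10^-5 × 6 × 10^6) = 1.977 m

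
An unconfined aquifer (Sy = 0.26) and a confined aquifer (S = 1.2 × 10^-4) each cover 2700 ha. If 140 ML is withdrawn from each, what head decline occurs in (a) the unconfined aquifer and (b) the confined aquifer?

A = 2700 ha = 2.7 × 10^7 m²
ΔV = 140 ML = 1.4 × 10^5 m³
Unconfined: Δh_u = ΔV/(Sy·A) = 1.4 × 10^5/(0.26 × 2.7 × 10^7) = 0.01994 m
Confined: Δh_c = ΔV/(S·A) = 1.4 × 10^5/(1.2 × 10^-4 × 2.7 × 10^7) = 43.21 m

Δh_u ≈ 0.0199 m; Δh_c ≈ 43.2 m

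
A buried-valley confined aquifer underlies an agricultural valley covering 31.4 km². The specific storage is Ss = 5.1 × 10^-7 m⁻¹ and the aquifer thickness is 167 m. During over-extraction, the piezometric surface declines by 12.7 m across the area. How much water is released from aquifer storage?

S = Ss × b = 5.1 × 10^-7 m⁻¹ × 167 m = 8.517 × 10^-5
A = 31.4 km² = 3.14 × 10^7 m²
ΔV = S × A × Δh = 8.517 × 10^-5 × 3.14 × 10^7 m² × 12.7 m = 33960 m³

ΔV ≈ 34000 m³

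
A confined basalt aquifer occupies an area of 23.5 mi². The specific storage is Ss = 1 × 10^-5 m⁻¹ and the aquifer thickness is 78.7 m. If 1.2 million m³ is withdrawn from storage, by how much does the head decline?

S = Ss × b = 1 × 10^-5 m⁻¹ × 78.7 m = 7.87 × 10^-4
A = 23.5 mi² = 6.086 × 10^7 m²
ΔV = 1.2 million m³ = 1.2 × 10^6 m³
Δh = ΔV / (S × A) = 1.2 × 10^6 m³ / (7.87 × 10^-4 × 6.086 × 10^7 m²) = 25.05 m

Δh ≈ 25.1 m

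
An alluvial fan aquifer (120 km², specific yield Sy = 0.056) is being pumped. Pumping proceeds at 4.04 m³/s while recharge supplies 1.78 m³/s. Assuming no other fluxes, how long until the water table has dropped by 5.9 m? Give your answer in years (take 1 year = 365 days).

t ≈ 0.556 years

A = 120 km² = 1.2 × 10^8 m²
ΔV = Sy × A × Δh = 0.056 × 1.2 × 10^8 × 5.9 = 3.965 × 10^7 m³
Net withdrawal = 4.04 − 1.78 = 2.26 m³/s = 1.953 × 10^5 m³/d
t = ΔV / Q = 3.965 × 10^7 m³ / 1.953 × 10^5 m³/d = 203 d
t = 203 d ≈ 0.5563 years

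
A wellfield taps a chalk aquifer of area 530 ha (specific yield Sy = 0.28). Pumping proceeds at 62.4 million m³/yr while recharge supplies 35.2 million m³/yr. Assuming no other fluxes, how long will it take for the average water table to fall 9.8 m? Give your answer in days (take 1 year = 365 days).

t ≈ 195 days

A = 530 ha = 5.3 × 10^6 m²
ΔV = Sy × A × Δh = 0.28 × 5.3 × 10^6 × 9.8 = 1.454 × 10^7 m³
Net withdrawal = 62.4 − 35.2 = 27.2 million m³/yr = 74520 m³/d
t = ΔV / Q = 1.454 × 10^7 m³ / 74520 m³/d = 195.2 d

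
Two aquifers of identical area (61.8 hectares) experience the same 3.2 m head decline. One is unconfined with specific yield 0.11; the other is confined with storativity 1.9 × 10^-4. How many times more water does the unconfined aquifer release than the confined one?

A = 61.8 hectares = 6.18 × 10^5 m²
Unconfined: ΔV_u = Sy × A × Δh = 0.11 × 6.18 × 10^5 × 3.2 = 2.175 × 10^5 m³
Confined: ΔV_c = S × A × Δh = 1.9 × 10^-4 × 6.18 × 10^5 × 3.2 = 375.7 m³
Ratio = ΔV_u / ΔV_c = Sy / S = 0.11 / 1.9 × 10^-4 = 578.9

ΔV_u / ΔV_c ≈ 579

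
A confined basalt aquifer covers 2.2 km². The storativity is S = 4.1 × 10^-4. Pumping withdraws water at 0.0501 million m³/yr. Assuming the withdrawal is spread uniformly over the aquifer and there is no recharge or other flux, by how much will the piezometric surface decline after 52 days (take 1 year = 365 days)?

A = 2.2 km² = 2.2 × 10^6 m²
Q = 0.0501 million m³/yr = 137.3 m³/d
ΔV = Q × t = 137.3 m³/d × 52 d = 7138 m³
Δh = ΔV / (S × A) = 7138 / (4.1 × 10^-4 × 2.2 × 10^6) = 7.913 m

Δh ≈ 7.91 m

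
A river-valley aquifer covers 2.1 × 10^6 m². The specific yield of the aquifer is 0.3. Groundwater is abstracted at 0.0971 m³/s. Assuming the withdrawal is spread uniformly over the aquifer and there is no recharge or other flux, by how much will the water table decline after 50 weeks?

Q = 0.0971 m³/s = 8389 m³/d
t = 50 weeks = 350 d
ΔV = Q × t = 8389 m³/d × 350 d = 2.936 × 10^6 m³
Δh = ΔV / (Sy × A) = 2.936 × 10^6 / (0.3 × 2.1 × 10^6) = 4.661 m

Δh ≈ 4.66 m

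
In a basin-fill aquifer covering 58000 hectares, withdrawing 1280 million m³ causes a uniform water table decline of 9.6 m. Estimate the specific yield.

Sy ≈ 0.23

A = 58000 hectares = 5.8 × 10^8 m²
ΔV = 1280 million m³ = 1.28 × 10^9 m³
Sy = ΔV / (A × Δh) = 1.28 × 10^9 m³ / (5.8 × 10^8 m² × 9.6 m) = 0.2299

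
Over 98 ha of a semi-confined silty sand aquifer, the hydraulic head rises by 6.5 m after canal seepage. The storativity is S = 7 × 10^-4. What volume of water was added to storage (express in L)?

A = 98 ha = 9.8 × 10^5 m²
ΔV = S × A × Δh = 7 × 10^-4 × 9.8 × 10^5 m² × 6.5 m = 4459 m³
ΔV = 4459 m³ = 4.459 × 10^6 L

ΔV ≈ 4.46 × 10^6 L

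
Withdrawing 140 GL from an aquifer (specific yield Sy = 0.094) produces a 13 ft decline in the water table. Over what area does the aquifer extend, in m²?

A ≈ 3.76 × 10^8 m²

Δh = 13 ft = 3.962 m
ΔV = 140 GL = 1.4 × 10^8 m³
A = ΔV / (Sy × Δh) = 1.4 × 10^8 / (0.094 × 3.962) = 3.759 × 10^8 m²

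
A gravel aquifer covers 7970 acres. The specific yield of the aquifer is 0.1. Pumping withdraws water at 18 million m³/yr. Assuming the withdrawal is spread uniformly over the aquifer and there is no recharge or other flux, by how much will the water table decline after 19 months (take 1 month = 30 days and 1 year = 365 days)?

Δh ≈ 8.72 m

A = 7970 acres = 3.225 × 10^7 m²
Q = 18 million m³/yr = 49320 m³/d
t = 19 months = 570 d
ΔV = Q × t = 49320 m³/d × 570 d = 2.811 × 10^7 m³
Δh = ΔV / (Sy × A) = 2.811 × 10^7 / (0.1 × 3.225 × 10^7) = 8.715 m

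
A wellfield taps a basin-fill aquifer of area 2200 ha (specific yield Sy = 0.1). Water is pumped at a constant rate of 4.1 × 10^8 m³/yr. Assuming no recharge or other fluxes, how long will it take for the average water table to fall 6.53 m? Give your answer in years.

A = 2200 ha = 2.2 × 10^7 m²
ΔV = Sy × A × Δh = 0.1 × 2.2 × 10^7 × 6.53 = 1.437 × 10^7 m³
Q = 4.1 × 10^8 m³/yr = 1.123 × 10^6 m³/d
t = ΔV / Q = 1.437 × 10^7 m³ / 1.123 × 10^6 m³/d = 12.79 d
t = 12.79 d ≈ 0.03504 years

t ≈ 0.035 years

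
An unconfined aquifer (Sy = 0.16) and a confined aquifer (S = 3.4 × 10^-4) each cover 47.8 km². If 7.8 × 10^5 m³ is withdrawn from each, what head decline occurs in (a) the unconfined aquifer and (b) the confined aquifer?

Δh_u ≈ 0.102 m; Δh_c ≈ 48 m

A = 47.8 km² = 4.78 × 10^7 m²
Unconfined: Δh_u = ΔV/(Sy·A) = 7.8 × 10^5/(0.16 × 4.78 × 10^7) = 0.102 m
Confined: Δh_c = ΔV/(S·A) = 7.8 × 10^5/(3.4 × 10^-4 × 4.78 × 10^7) = 47.99 m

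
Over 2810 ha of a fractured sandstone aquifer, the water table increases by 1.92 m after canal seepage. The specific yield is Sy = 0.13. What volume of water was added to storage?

ΔV ≈ 7.01 × 10^6 m³

A = 2810 ha = 2.81 × 10^7 m²
ΔV = Sy × A × Δh = 0.13 × 2.81 × 10^7 m² × 1.92 m = 7.014 × 10^6 m³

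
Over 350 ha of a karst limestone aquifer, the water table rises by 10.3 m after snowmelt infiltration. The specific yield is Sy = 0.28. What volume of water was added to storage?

ΔV ≈ 1.01 × 10^7 m³

A = 350 ha = 3.5 × 10^6 m²
ΔV = Sy × A × Δh = 0.28 × 3.5 × 10^6 m² × 10.3 m = 1.009 × 10^7 m³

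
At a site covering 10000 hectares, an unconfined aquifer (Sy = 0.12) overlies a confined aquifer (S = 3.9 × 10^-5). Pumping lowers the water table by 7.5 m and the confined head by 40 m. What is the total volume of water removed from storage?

A = 10000 hectares = 1 × 10^8 m²
Unconfined: ΔV_u = Sy × A × Δh_u = 0.12 × 1 × 10^8 × 7.5 = 9 × 10^7 m³
Confined: ΔV_c = S × A × Δh_c = 3.9 × 10^-5 × 1 × 10^8 × 40 = 1.56 × 10^5 m³
Total ΔV = 9 × 10^7 + 1.56 × 10^5 = 9.016 × 10^7 m³

ΔV ≈ 9.02 × 10^7 m³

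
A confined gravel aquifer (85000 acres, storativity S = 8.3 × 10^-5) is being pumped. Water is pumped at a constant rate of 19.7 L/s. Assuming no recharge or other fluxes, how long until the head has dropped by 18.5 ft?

A = 85000 acres = 3.44 × 10^8 m²
Δh = 18.5 ft = 5.639 m
ΔV = S × A × Δh = 8.3 × 10^-5 × 3.44 × 10^8 × 5.639 = 1.61 × 10^5 m³
Q = 19.7 L/s = 1702 m³/d
t = ΔV / Q = 1.61 × 10^5 m³ / 1702 m³/d = 94.58 d

t ≈ 94.6 days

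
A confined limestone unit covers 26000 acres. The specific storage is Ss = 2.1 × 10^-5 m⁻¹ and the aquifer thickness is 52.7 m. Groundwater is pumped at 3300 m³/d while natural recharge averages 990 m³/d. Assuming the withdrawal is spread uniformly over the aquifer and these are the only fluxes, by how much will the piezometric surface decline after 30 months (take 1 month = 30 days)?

S = Ss × b = 2.1 × 10^-5 m⁻¹ × 52.7 m = 1.107 × 10^-3
A = 26000 acres = 1.052 × 10^8 m²
Net abstraction = 3300 − 990 = 2310 m³/d
t = 30 months = 900 d
ΔV = Q × t = 2310 m³/d × 900 d = 2.079 × 10^6 m³
Δh = ΔV / (S × A) = 2.079 × 10^6 / (0.001107 × 1.052 × 10^8) = 17.85 m

Δh ≈ 17.9 m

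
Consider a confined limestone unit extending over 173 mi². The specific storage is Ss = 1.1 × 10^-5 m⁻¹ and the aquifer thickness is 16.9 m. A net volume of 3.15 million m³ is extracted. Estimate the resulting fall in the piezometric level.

S = Ss × b = 1.1 × 10^-5 m⁻¹ × 16.9 m = 1.859 × 10^-4
A = 173 mi² = 4.481 × 10^8 m²
ΔV = 3.15 million m³ = 3.15 × 10^6 m³
Δh = ΔV / (S × A) = 3.15 × 10^6 m³ / (1.859 × 10^-4 × 4.481 × 10^8 m²) = 37.82 m

Δh ≈ 37.8 m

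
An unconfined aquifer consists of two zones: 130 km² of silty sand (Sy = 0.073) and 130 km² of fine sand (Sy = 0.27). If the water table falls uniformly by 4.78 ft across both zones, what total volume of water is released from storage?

ΔV ≈ 6.5 × 10^7 m³

A₁ = 130 km² = 1.3 × 10^8 m²; A₂ = 130 km² = 1.3 × 10^8 m²
Δh = 4.78 ft = 1.457 m
ΔV₁ = 0.073 × 1.3 × 10^8 × 1.457 = 1.383 × 10^7 m³
ΔV₂ = 0.27 × 1.3 × 10^8 × 1.457 = 5.114 × 10^7 m³
ΔV = ΔV₁ + ΔV₂ = 6.497 × 10^7 m³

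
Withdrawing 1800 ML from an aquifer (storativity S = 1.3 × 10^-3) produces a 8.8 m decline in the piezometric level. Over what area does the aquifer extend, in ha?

ΔV = 1800 ML = 1.8 × 10^6 m³
A = ΔV / (S × Δh) = 1.8 × 10^6 / (0.0013 × 8.8) = 1.573 × 10^8 m²
A = 1.573 × 10^8 m² = 15730 ha

A ≈ 15700 ha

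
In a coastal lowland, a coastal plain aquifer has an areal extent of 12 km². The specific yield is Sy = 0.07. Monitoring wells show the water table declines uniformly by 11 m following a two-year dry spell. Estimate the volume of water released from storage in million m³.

A = 12 km² = 1.2 × 10^7 m²
ΔV = Sy × A × Δh = 0.07 × 1.2 × 10^7 m² × 11 m = 9.24 × 10^6 m³
ΔV = 9.24 × 10^6 m³ = 9.24 million m³

ΔV ≈ 9.24 million m³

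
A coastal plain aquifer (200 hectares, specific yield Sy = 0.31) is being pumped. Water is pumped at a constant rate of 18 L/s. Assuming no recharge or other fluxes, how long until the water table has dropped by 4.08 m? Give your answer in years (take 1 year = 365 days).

A = 200 hectares = 2 × 10^6 m²
ΔV = Sy × A × Δh = 0.31 × 2 × 10^6 × 4.08 = 2.53 × 10^6 m³
Q = 18 L/s = 1555 m³/d
t = ΔV / Q = 2.53 × 10^6 m³ / 1555 m³/d = 1627 d
t = 1627 d ≈ 4.456 years

t ≈ 4.46 years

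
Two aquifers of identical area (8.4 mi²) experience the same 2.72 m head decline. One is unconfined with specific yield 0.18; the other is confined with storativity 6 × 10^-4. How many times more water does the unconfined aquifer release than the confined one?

ΔV_u / ΔV_c ≈ 300

A = 8.4 mi² = 2.176 × 10^7 m²
Unconfined: ΔV_u = Sy × A × Δh = 0.18 × 2.176 × 10^7 × 2.72 = 1.065 × 10^7 m³
Confined: ΔV_c = S × A × Δh = 6 × 10^-4 × 2.176 × 10^7 × 2.72 = 35510 m³
Ratio = ΔV_u / ΔV_c = Sy / S = 0.18 / 6 × 10^-4 = 300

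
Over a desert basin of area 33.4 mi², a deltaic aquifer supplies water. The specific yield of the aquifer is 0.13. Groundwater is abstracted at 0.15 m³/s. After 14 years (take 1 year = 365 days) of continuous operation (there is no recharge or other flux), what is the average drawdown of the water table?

Δh ≈ 5.89 m

A = 33.4 mi² = 8.651 × 10^7 m²
Q = 0.15 m³/s = 12960 m³/d
t = 14 years = 5110 d
ΔV = Q × t = 12960 m³/d × 5110 d = 6.623 × 10^7 m³
Δh = ΔV / (Sy × A) = 6.623 × 10^7 / (0.13 × 8.651 × 10^7) = 5.889 m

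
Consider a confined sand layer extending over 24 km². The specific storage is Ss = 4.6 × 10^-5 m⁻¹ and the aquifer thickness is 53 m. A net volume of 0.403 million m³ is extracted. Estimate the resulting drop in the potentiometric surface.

Δh ≈ 6.89 m

S = Ss × b = 4.6 × 10^-5 m⁻¹ × 53 m = 2.438 × 10^-3
A = 24 km² = 2.4 × 10^7 m²
ΔV = 0.403 million m³ = 4.03 × 10^5 m³
Δh = ΔV / (S × A) = 4.03 × 10^5 m³ / (0.002438 × 2.4 × 10^7 m²) = 6.887 m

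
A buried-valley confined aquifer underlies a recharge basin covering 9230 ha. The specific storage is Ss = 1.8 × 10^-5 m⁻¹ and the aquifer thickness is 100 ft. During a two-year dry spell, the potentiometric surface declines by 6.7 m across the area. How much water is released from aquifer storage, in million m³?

ΔV ≈ 0.339 million m³

b = 100 ft = 30.48 m
S = Ss × b = 1.8 × 10^-5 m⁻¹ × 30.48 m = 5.486 × 10^-4
A = 9230 ha = 9.23 × 10^7 m²
ΔV = S × A × Δh = 5.486 × 10^-4 × 9.23 × 10^7 m² × 6.7 m = 3.393 × 10^5 m³
ΔV = 3.393 × 10^5 m³ = 0.3393 million m³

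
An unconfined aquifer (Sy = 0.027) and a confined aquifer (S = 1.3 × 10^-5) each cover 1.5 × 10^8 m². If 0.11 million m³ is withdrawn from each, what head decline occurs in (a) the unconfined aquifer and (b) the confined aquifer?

Δh_u ≈ 0.0272 m; Δh_c ≈ 56.4 m

ΔV = 0.11 million m³ = 1.1 × 10^5 m³
Unconfined: Δh_u = ΔV/(Sy·A) = 1.1 × 10^5/(0.027 × 1.5 × 10^8) = 0.02716 m
Confined: Δh_c = ΔV/(S·A) = 1.1 × 10^5/(1.3 × 10^-5 × 1.5 × 10^8) = 56.41 m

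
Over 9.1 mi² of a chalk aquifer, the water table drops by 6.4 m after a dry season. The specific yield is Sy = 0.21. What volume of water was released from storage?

ΔV ≈ 3.17 × 10^7 m³

A = 9.1 mi² = 2.357 × 10^7 m²
ΔV = Sy × A × Δh = 0.21 × 2.357 × 10^7 m² × 6.4 m = 3.168 × 10^7 m³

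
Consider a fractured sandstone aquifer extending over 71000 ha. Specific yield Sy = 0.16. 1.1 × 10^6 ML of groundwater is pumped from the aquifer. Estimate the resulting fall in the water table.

Δh ≈ 9.68 m

A = 71000 ha = 7.1 × 10^8 m²
ΔV = 1.1 × 10^6 ML = 1.1 × 10^9 m³
Δh = ΔV / (Sy × A) = 1.1 × 10^9 m³ / (0.16 × 7.1 × 10^8 m²) = 9.683 m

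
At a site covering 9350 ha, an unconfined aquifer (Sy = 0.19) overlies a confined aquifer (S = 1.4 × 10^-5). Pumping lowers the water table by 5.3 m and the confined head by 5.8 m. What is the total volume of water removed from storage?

ΔV ≈ 9.42 × 10^7 m³

A = 9350 ha = 9.35 × 10^7 m²
Unconfined: ΔV_u = Sy × A × Δh_u = 0.19 × 9.35 × 10^7 × 5.3 = 9.415 × 10^7 m³
Confined: ΔV_c = S × A × Δh_c = 1.4 × 10^-5 × 9.35 × 10^7 × 5.8 = 7592 m³
Total ΔV = 9.415 × 10^7 + 7592 = 9.416 × 10^7 m³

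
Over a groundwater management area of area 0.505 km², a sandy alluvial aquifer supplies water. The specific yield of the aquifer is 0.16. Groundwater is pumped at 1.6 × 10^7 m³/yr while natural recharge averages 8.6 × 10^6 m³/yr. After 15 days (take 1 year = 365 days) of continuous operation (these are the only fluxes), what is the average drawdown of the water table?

A = 0.505 km² = 5.05 × 10^5 m²
Net abstraction = 1.6 × 10^7 − 8.6 × 10^6 = 7.4 × 10^6 m³/yr
Q_net = 7.4 × 10^6 m³/yr = 20270 m³/d
ΔV = Q × t = 20270 m³/d × 15 d = 3.041 × 10^5 m³
Δh = ΔV / (Sy × A) = 3.041 × 10^5 / (0.16 × 5.05 × 10^5) = 3.764 m

Δh ≈ 3.76 m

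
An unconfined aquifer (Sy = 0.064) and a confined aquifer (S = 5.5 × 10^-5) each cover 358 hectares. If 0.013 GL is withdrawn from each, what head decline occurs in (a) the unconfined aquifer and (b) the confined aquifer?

Δh_u ≈ 0.0567 m; Δh_c ≈ 66 m

A = 358 hectares = 3.58 × 10^6 m²
ΔV = 0.013 GL = 13000 m³
Unconfined: Δh_u = ΔV/(Sy·A) = 13000/(0.064 × 3.58 × 10^6) = 0.05674 m
Confined: Δh_c = ΔV/(S·A) = 13000/(5.5 × 10^-5 × 3.58 × 10^6) = 66.02 m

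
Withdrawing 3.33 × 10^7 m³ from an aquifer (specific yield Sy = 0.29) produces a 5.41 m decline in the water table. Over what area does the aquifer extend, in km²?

A ≈ 21.2 km²

A = ΔV / (Sy × Δh) = 3.33 × 10^7 / (0.29 × 5.41) = 2.123 × 10^7 m²
A = 2.123 × 10^7 m² = 21.23 km²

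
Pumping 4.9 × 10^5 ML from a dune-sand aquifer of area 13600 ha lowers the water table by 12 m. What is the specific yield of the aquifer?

A = 13600 ha = 1.36 × 10^8 m²
ΔV = 4.9 × 10^5 ML = 4.9 × 10^8 m³
Sy = ΔV / (A × Δh) = 4.9 × 10^8 m³ / (1.36 × 10^8 m² × 12 m) = 0.3002

Sy ≈ 0.3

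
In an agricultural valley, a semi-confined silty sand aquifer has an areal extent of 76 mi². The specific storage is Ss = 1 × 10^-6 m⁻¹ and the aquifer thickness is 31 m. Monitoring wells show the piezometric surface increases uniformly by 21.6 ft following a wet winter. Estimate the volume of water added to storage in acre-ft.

S = Ss × b = 1 × 10^-6 m⁻¹ × 31 m = 3.1 × 10^-5
A = 76 mi² = 1.968 × 10^8 m²
Δh = 21.6 ft = 6.584 m
ΔV = S × A × Δh = 3.1 × 10^-5 × 1.968 × 10^8 m² × 6.584 m = 40170 m³
ΔV = 40170 m³ = 32.57 acre-ft

ΔV ≈ 32.6 acre-ft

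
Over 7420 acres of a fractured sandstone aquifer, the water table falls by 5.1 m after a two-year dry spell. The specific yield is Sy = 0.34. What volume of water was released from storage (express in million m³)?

A = 7420 acres = 3.003 × 10^7 m²
ΔV = Sy × A × Δh = 0.34 × 3.003 × 10^7 m² × 5.1 m = 5.207 × 10^7 m³
ΔV = 5.207 × 10^7 m³ = 52.07 million m³

ΔV ≈ 52.1 million m³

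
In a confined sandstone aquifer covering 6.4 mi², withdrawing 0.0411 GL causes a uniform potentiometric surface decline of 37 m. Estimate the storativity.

S ≈ 6.7 × 10^-5

A = 6.4 mi² = 1.658 × 10^7 m²
ΔV = 0.0411 GL = 41100 m³
S = ΔV / (A × Δh) = 41100 m³ / (1.658 × 10^7 m² × 37 m) = 6.701 × 10^-5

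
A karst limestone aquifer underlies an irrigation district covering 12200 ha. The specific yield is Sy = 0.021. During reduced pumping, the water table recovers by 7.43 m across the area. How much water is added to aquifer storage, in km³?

A = 12200 ha = 1.22 × 10^8 m²
ΔV = Sy × A × Δh = 0.021 × 1.22 × 10^8 m² × 7.43 m = 1.904 × 10^7 m³
ΔV = 1.904 × 10^7 m³ = 0.01904 km³

ΔV ≈ 0.019 km³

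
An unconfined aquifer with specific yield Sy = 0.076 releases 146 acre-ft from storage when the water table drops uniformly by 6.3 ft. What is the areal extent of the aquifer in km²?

Δh = 6.3 ft = 1.92 m
ΔV = 146 acre-ft = 1.801 × 10^5 m³
A = ΔV / (Sy × Δh) = 1.801 × 10^5 / (0.076 × 1.92) = 1.234 × 10^6 m²
A = 1.234 × 10^6 m² = 1.234 km²

A ≈ 1.23 km²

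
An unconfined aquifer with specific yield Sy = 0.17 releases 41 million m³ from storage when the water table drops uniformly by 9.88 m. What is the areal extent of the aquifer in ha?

A ≈ 2440 ha

ΔV = 41 million m³ = 4.1 × 10^7 m³
A = ΔV / (Sy × Δh) = 4.1 × 10^7 / (0.17 × 9.88) = 2.441 × 10^7 m²
A = 2.441 × 10^7 m² = 2441 ha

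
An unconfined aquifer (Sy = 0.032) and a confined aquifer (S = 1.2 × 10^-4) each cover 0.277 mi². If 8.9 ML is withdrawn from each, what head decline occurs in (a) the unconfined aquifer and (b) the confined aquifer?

A = 0.277 mi² = 7.174 × 10^5 m²
ΔV = 8.9 ML = 8900 m³
Unconfined: Δh_u = ΔV/(Sy·A) = 8900/(0.032 × 7.174 × 10^5) = 0.3877 m
Confined: Δh_c = ΔV/(S·A) = 8900/(1.2 × 10^-4 × 7.174 × 10^5) = 103.4 m

Δh_u ≈ 0.388 m; Δh_c ≈ 103 m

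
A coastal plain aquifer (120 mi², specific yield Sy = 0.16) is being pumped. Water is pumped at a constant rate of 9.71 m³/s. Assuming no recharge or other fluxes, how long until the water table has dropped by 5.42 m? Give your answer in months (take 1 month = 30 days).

A = 120 mi² = 3.108 × 10^8 m²
ΔV = Sy × A × Δh = 0.16 × 3.108 × 10^8 × 5.42 = 2.695 × 10^8 m³
Q = 9.71 m³/s = 8.389 × 10^5 m³/d
t = ΔV / Q = 2.695 × 10^8 m³ / 8.389 × 10^5 m³/d = 321.3 d
t = 321.3 d ≈ 10.71 months

t ≈ 10.7 months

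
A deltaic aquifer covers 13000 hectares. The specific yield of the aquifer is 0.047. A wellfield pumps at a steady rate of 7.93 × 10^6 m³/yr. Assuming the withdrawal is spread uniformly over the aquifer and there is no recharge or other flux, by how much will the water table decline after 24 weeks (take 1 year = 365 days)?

A = 13000 hectares = 1.3 × 10^8 m²
Q = 7.93 × 10^6 m³/yr = 21730 m³/d
t = 24 weeks = 168 d
ΔV = Q × t = 21730 m³/d × 168 d = 3.65 × 10^6 m³
Δh = ΔV / (Sy × A) = 3.65 × 10^6 / (0.047 × 1.3 × 10^8) = 0.5974 m

Δh ≈ 0.597 m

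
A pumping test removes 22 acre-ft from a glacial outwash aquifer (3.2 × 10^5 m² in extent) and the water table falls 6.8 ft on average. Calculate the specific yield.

Sy ≈ 0.041

Δh = 6.8 ft = 2.073 m
ΔV = 22 acre-ft = 27140 m³
Sy = ΔV / (A × Δh) = 27140 m³ / (3.2 × 10^5 m² × 2.073 m) = 0.04091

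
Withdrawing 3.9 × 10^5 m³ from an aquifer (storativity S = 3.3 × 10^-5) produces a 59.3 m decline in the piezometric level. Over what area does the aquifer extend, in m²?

A = ΔV / (S × Δh) = 3.9 × 10^5 / (3.3 × 10^-5 × 59.3) = 1.993 × 10^8 m²

A ≈ 1.99 × 10^8 m²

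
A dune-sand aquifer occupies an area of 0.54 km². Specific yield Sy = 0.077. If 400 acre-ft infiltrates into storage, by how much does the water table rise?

Δh ≈ 11.9 m

A = 0.54 km² = 5.4 × 10^5 m²
ΔV = 400 acre-ft = 4.934 × 10^5 m³
Δh = ΔV / (Sy × A) = 4.934 × 10^5 m³ / (0.077 × 5.4 × 10^5 m²) = 11.87 m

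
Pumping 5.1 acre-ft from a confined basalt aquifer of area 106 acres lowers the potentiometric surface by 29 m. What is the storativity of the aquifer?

S ≈ 5.1 × 10^-4

A = 106 acres = 4.29 × 10^5 m²
ΔV = 5.1 acre-ft = 6291 m³
S = ΔV / (A × Δh) = 6291 m³ / (4.29 × 10^5 m² × 29 m) = 5.057 × 10^-4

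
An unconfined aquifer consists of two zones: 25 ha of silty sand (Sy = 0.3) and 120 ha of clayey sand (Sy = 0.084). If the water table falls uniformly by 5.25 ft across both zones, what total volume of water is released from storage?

A₁ = 25 ha = 2.5 × 10^5 m²; A₂ = 120 ha = 1.2 × 10^6 m²
Δh = 5.25 ft = 1.6 m
ΔV₁ = 0.3 × 2.5 × 10^5 × 1.6 = 1.2 × 10^5 m³
ΔV₂ = 0.084 × 1.2 × 10^6 × 1.6 = 1.613 × 10^5 m³
ΔV = ΔV₁ + ΔV₂ = 2.813 × 10^5 m³

ΔV ≈ 2.81 × 10^5 m³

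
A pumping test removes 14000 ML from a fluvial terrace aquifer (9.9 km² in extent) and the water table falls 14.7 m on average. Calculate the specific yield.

A = 9.9 km² = 9.9 × 10^6 m²
ΔV = 14000 ML = 1.4 × 10^7 m³
Sy = ΔV / (A × Δh) = 1.4 × 10^7 m³ / (9.9 × 10^6 m² × 14.7 m) = 0.0962

Sy ≈ 0.096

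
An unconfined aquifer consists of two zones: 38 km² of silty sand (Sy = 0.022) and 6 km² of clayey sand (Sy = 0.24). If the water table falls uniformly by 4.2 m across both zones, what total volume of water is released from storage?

A₁ = 38 km² = 3.8 × 10^7 m²; A₂ = 6 km² = 6 × 10^6 m²
ΔV₁ = 0.022 × 3.8 × 10^7 × 4.2 = 3.511 × 10^6 m³
ΔV₂ = 0.24 × 6 × 10^6 × 4.2 = 6.048 × 10^6 m³
ΔV = ΔV₁ + ΔV₂ = 9.559 × 10^6 m³

ΔV ≈ 9.56 × 10^6 m³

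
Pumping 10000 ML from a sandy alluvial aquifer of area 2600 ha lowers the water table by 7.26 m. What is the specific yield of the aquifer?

A = 2600 ha = 2.6 × 10^7 m²
ΔV = 10000 ML = 1 × 10^7 m³
Sy = ΔV / (A × Δh) = 1 × 10^7 m³ / (2.6 × 10^7 m² × 7.26 m) = 0.05298

Sy ≈ 0.053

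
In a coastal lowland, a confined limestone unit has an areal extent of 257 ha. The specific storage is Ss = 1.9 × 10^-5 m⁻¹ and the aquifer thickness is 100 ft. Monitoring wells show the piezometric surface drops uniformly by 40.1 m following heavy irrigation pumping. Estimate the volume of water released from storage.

b = 100 ft = 30.48 m
S = Ss × b = 1.9 × 10^-5 m⁻¹ × 30.48 m = 5.791 × 10^-4
A = 257 ha = 2.57 × 10^6 m²
ΔV = S × A × Δh = 5.791 × 10^-4 × 2.57 × 10^6 m² × 40.1 m = 59680 m³

ΔV ≈ 59700 m³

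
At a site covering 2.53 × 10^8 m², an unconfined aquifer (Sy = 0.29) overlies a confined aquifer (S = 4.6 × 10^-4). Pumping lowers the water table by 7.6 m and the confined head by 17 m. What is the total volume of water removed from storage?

Unconfined: ΔV_u = Sy × A × Δh_u = 0.29 × 2.53 × 10^8 × 7.6 = 5.576 × 10^8 m³
Confined: ΔV_c = S × A × Δh_c = 4.6 × 10^-4 × 2.53 × 10^8 × 17 = 1.978 × 10^6 m³
Total ΔV = 5.576 × 10^8 + 1.978 × 10^6 = 5.596 × 10^8 m³

ΔV ≈ 5.6 × 10^8 m³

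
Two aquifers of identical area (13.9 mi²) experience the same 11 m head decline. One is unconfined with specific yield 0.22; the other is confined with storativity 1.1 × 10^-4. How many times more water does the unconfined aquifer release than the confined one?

ΔV_u / ΔV_c ≈ 2000

A = 13.9 mi² = 3.6 × 10^7 m²
Unconfined: ΔV_u = Sy × A × Δh = 0.22 × 3.6 × 10^7 × 11 = 8.712 × 10^7 m³
Confined: ΔV_c = S × A × Δh = 1.1 × 10^-4 × 3.6 × 10^7 × 11 = 43560 m³
Ratio = ΔV_u / ΔV_c = Sy / S = 0.22 / 1.1 × 10^-4 = 2000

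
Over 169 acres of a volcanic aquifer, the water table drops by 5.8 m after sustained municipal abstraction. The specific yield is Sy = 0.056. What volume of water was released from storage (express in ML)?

A = 169 acres = 6.839 × 10^5 m²
ΔV = Sy × A × Δh = 0.056 × 6.839 × 10^5 m² × 5.8 m = 2.221 × 10^5 m³
ΔV = 2.221 × 10^5 m³ = 222.1 ML

ΔV ≈ 222 ML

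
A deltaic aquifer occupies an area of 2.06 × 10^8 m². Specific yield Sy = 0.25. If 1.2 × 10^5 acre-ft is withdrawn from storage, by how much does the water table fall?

Δh ≈ 2.87 m

ΔV = 1.2 × 10^5 acre-ft = 1.48 × 10^8 m³
Δh = ΔV / (Sy × A) = 1.48 × 10^8 m³ / (0.25 × 2.06 × 10^8 m²) = 2.874 m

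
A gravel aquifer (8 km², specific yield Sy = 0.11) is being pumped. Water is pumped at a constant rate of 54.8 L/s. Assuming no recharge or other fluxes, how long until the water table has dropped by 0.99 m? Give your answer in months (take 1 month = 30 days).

t ≈ 6.13 months

A = 8 km² = 8 × 10^6 m²
ΔV = Sy × A × Δh = 0.11 × 8 × 10^6 × 0.99 = 8.712 × 10^5 m³
Q = 54.8 L/s = 4735 m³/d
t = ΔV / Q = 8.712 × 10^5 m³ / 4735 m³/d = 184 d
t = 184 d ≈ 6.133 months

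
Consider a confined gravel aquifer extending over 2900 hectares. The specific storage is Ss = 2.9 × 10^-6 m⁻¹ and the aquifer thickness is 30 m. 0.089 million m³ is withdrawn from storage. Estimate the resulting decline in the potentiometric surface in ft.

Δh ≈ 116 ft

S = Ss × b = 2.9 × 10^-6 m⁻¹ × 30 m = 8.7 × 10^-5
A = 2900 hectares = 2.9 × 10^7 m²
ΔV = 0.089 million m³ = 89000 m³
Δh = ΔV / (S × A) = 89000 m³ / (8.7 × 10^-5 × 2.9 × 10^7 m²) = 35.28 m
Δh = 35.28 m = 115.7 ft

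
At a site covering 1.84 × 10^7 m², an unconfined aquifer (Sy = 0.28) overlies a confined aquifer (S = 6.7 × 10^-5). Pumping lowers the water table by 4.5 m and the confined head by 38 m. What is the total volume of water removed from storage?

ΔV ≈ 2.32 × 10^7 m³

Unconfined: ΔV_u = Sy × A × Δh_u = 0.28 × 1.84 × 10^7 × 4.5 = 2.318 × 10^7 m³
Confined: ΔV_c = S × A × Δh_c = 6.7 × 10^-5 × 1.84 × 10^7 × 38 = 46850 m³
Total ΔV = 2.318 × 10^7 + 46850 = 2.323 × 10^7 m³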